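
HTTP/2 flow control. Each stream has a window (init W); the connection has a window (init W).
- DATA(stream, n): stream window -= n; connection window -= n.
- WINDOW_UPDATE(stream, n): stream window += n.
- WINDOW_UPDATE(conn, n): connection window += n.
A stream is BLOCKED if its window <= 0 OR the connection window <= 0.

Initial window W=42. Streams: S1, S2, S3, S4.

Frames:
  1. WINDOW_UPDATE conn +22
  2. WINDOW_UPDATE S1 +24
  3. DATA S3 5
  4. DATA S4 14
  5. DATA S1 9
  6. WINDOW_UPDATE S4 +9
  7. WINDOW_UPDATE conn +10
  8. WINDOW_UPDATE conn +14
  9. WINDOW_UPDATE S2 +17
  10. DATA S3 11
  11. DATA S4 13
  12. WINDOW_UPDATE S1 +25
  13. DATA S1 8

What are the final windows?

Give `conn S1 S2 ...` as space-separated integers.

Op 1: conn=64 S1=42 S2=42 S3=42 S4=42 blocked=[]
Op 2: conn=64 S1=66 S2=42 S3=42 S4=42 blocked=[]
Op 3: conn=59 S1=66 S2=42 S3=37 S4=42 blocked=[]
Op 4: conn=45 S1=66 S2=42 S3=37 S4=28 blocked=[]
Op 5: conn=36 S1=57 S2=42 S3=37 S4=28 blocked=[]
Op 6: conn=36 S1=57 S2=42 S3=37 S4=37 blocked=[]
Op 7: conn=46 S1=57 S2=42 S3=37 S4=37 blocked=[]
Op 8: conn=60 S1=57 S2=42 S3=37 S4=37 blocked=[]
Op 9: conn=60 S1=57 S2=59 S3=37 S4=37 blocked=[]
Op 10: conn=49 S1=57 S2=59 S3=26 S4=37 blocked=[]
Op 11: conn=36 S1=57 S2=59 S3=26 S4=24 blocked=[]
Op 12: conn=36 S1=82 S2=59 S3=26 S4=24 blocked=[]
Op 13: conn=28 S1=74 S2=59 S3=26 S4=24 blocked=[]

Answer: 28 74 59 26 24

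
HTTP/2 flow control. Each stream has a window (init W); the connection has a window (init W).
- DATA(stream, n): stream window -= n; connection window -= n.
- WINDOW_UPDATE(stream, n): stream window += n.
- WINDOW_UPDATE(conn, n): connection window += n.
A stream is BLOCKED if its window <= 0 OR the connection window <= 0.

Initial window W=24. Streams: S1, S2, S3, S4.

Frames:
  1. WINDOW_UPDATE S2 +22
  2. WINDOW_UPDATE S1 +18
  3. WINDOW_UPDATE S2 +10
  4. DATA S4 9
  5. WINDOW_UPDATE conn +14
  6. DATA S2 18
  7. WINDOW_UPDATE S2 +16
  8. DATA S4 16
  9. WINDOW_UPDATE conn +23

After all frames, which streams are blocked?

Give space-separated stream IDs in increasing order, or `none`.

Op 1: conn=24 S1=24 S2=46 S3=24 S4=24 blocked=[]
Op 2: conn=24 S1=42 S2=46 S3=24 S4=24 blocked=[]
Op 3: conn=24 S1=42 S2=56 S3=24 S4=24 blocked=[]
Op 4: conn=15 S1=42 S2=56 S3=24 S4=15 blocked=[]
Op 5: conn=29 S1=42 S2=56 S3=24 S4=15 blocked=[]
Op 6: conn=11 S1=42 S2=38 S3=24 S4=15 blocked=[]
Op 7: conn=11 S1=42 S2=54 S3=24 S4=15 blocked=[]
Op 8: conn=-5 S1=42 S2=54 S3=24 S4=-1 blocked=[1, 2, 3, 4]
Op 9: conn=18 S1=42 S2=54 S3=24 S4=-1 blocked=[4]

Answer: S4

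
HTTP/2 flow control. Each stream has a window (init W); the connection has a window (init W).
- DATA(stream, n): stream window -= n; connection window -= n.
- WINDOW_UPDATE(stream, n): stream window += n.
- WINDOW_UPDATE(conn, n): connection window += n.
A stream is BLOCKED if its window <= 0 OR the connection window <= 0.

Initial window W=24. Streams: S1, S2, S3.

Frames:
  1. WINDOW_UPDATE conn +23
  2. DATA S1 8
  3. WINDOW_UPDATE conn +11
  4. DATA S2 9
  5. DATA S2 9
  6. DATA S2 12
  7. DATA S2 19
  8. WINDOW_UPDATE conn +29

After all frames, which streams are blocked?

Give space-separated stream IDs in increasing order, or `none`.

Op 1: conn=47 S1=24 S2=24 S3=24 blocked=[]
Op 2: conn=39 S1=16 S2=24 S3=24 blocked=[]
Op 3: conn=50 S1=16 S2=24 S3=24 blocked=[]
Op 4: conn=41 S1=16 S2=15 S3=24 blocked=[]
Op 5: conn=32 S1=16 S2=6 S3=24 blocked=[]
Op 6: conn=20 S1=16 S2=-6 S3=24 blocked=[2]
Op 7: conn=1 S1=16 S2=-25 S3=24 blocked=[2]
Op 8: conn=30 S1=16 S2=-25 S3=24 blocked=[2]

Answer: S2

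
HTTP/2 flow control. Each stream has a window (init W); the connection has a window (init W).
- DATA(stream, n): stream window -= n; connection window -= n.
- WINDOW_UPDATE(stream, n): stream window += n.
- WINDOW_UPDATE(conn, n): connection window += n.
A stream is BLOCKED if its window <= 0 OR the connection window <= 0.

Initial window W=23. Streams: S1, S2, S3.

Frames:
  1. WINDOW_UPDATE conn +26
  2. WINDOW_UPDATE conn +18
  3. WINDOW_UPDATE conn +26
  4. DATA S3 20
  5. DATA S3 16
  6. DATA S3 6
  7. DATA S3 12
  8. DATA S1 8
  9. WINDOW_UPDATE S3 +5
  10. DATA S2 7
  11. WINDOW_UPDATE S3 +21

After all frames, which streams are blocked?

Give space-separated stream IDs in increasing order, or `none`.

Answer: S3

Derivation:
Op 1: conn=49 S1=23 S2=23 S3=23 blocked=[]
Op 2: conn=67 S1=23 S2=23 S3=23 blocked=[]
Op 3: conn=93 S1=23 S2=23 S3=23 blocked=[]
Op 4: conn=73 S1=23 S2=23 S3=3 blocked=[]
Op 5: conn=57 S1=23 S2=23 S3=-13 blocked=[3]
Op 6: conn=51 S1=23 S2=23 S3=-19 blocked=[3]
Op 7: conn=39 S1=23 S2=23 S3=-31 blocked=[3]
Op 8: conn=31 S1=15 S2=23 S3=-31 blocked=[3]
Op 9: conn=31 S1=15 S2=23 S3=-26 blocked=[3]
Op 10: conn=24 S1=15 S2=16 S3=-26 blocked=[3]
Op 11: conn=24 S1=15 S2=16 S3=-5 blocked=[3]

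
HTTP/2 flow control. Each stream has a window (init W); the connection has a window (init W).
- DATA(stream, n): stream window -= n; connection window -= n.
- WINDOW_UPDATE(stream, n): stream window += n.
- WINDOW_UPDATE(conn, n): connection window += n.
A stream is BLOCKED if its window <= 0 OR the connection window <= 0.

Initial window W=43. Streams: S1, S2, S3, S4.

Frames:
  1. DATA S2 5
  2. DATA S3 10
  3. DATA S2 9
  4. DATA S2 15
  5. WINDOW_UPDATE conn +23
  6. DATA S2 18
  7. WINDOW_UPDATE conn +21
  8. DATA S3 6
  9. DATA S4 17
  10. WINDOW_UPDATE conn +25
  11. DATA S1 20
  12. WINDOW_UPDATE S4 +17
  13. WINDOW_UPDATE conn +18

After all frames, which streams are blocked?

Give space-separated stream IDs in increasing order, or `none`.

Op 1: conn=38 S1=43 S2=38 S3=43 S4=43 blocked=[]
Op 2: conn=28 S1=43 S2=38 S3=33 S4=43 blocked=[]
Op 3: conn=19 S1=43 S2=29 S3=33 S4=43 blocked=[]
Op 4: conn=4 S1=43 S2=14 S3=33 S4=43 blocked=[]
Op 5: conn=27 S1=43 S2=14 S3=33 S4=43 blocked=[]
Op 6: conn=9 S1=43 S2=-4 S3=33 S4=43 blocked=[2]
Op 7: conn=30 S1=43 S2=-4 S3=33 S4=43 blocked=[2]
Op 8: conn=24 S1=43 S2=-4 S3=27 S4=43 blocked=[2]
Op 9: conn=7 S1=43 S2=-4 S3=27 S4=26 blocked=[2]
Op 10: conn=32 S1=43 S2=-4 S3=27 S4=26 blocked=[2]
Op 11: conn=12 S1=23 S2=-4 S3=27 S4=26 blocked=[2]
Op 12: conn=12 S1=23 S2=-4 S3=27 S4=43 blocked=[2]
Op 13: conn=30 S1=23 S2=-4 S3=27 S4=43 blocked=[2]

Answer: S2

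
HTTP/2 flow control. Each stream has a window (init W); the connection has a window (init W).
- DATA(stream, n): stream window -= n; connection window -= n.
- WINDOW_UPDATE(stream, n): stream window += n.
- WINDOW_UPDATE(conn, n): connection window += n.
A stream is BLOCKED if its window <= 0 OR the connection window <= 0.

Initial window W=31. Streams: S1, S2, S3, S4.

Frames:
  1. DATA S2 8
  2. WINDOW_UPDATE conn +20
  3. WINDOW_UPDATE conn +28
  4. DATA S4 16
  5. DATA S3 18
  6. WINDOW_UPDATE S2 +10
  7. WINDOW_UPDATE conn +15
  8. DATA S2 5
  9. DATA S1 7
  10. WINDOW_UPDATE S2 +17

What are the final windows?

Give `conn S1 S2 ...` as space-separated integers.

Op 1: conn=23 S1=31 S2=23 S3=31 S4=31 blocked=[]
Op 2: conn=43 S1=31 S2=23 S3=31 S4=31 blocked=[]
Op 3: conn=71 S1=31 S2=23 S3=31 S4=31 blocked=[]
Op 4: conn=55 S1=31 S2=23 S3=31 S4=15 blocked=[]
Op 5: conn=37 S1=31 S2=23 S3=13 S4=15 blocked=[]
Op 6: conn=37 S1=31 S2=33 S3=13 S4=15 blocked=[]
Op 7: conn=52 S1=31 S2=33 S3=13 S4=15 blocked=[]
Op 8: conn=47 S1=31 S2=28 S3=13 S4=15 blocked=[]
Op 9: conn=40 S1=24 S2=28 S3=13 S4=15 blocked=[]
Op 10: conn=40 S1=24 S2=45 S3=13 S4=15 blocked=[]

Answer: 40 24 45 13 15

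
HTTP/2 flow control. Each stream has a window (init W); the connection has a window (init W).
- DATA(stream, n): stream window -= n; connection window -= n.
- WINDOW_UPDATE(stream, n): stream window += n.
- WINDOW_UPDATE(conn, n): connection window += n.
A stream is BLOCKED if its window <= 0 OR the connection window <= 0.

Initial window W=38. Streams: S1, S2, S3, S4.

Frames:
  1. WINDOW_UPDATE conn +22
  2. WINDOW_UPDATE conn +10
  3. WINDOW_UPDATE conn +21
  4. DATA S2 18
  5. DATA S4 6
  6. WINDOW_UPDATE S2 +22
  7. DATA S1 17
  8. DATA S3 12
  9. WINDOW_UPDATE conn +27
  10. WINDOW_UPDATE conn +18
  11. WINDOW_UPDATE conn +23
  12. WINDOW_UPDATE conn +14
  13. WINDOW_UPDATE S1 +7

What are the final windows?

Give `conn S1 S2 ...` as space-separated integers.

Op 1: conn=60 S1=38 S2=38 S3=38 S4=38 blocked=[]
Op 2: conn=70 S1=38 S2=38 S3=38 S4=38 blocked=[]
Op 3: conn=91 S1=38 S2=38 S3=38 S4=38 blocked=[]
Op 4: conn=73 S1=38 S2=20 S3=38 S4=38 blocked=[]
Op 5: conn=67 S1=38 S2=20 S3=38 S4=32 blocked=[]
Op 6: conn=67 S1=38 S2=42 S3=38 S4=32 blocked=[]
Op 7: conn=50 S1=21 S2=42 S3=38 S4=32 blocked=[]
Op 8: conn=38 S1=21 S2=42 S3=26 S4=32 blocked=[]
Op 9: conn=65 S1=21 S2=42 S3=26 S4=32 blocked=[]
Op 10: conn=83 S1=21 S2=42 S3=26 S4=32 blocked=[]
Op 11: conn=106 S1=21 S2=42 S3=26 S4=32 blocked=[]
Op 12: conn=120 S1=21 S2=42 S3=26 S4=32 blocked=[]
Op 13: conn=120 S1=28 S2=42 S3=26 S4=32 blocked=[]

Answer: 120 28 42 26 32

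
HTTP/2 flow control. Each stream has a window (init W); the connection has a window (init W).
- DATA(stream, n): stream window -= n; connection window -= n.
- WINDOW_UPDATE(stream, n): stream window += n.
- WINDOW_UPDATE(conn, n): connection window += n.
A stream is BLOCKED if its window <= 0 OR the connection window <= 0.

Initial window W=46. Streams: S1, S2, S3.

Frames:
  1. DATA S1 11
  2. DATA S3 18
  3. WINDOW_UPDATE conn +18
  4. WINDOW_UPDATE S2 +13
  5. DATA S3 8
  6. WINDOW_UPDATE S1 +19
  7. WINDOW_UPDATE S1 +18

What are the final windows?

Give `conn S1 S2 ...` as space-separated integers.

Answer: 27 72 59 20

Derivation:
Op 1: conn=35 S1=35 S2=46 S3=46 blocked=[]
Op 2: conn=17 S1=35 S2=46 S3=28 blocked=[]
Op 3: conn=35 S1=35 S2=46 S3=28 blocked=[]
Op 4: conn=35 S1=35 S2=59 S3=28 blocked=[]
Op 5: conn=27 S1=35 S2=59 S3=20 blocked=[]
Op 6: conn=27 S1=54 S2=59 S3=20 blocked=[]
Op 7: conn=27 S1=72 S2=59 S3=20 blocked=[]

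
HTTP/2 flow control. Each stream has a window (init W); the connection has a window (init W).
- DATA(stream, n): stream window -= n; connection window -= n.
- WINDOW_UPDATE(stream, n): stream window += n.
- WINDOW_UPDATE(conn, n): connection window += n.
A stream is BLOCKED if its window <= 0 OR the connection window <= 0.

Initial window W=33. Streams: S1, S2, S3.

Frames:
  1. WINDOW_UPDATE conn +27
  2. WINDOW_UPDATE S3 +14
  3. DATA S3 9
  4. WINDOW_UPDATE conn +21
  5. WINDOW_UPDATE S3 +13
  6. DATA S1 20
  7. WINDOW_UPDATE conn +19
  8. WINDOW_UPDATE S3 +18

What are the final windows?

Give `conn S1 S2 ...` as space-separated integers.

Op 1: conn=60 S1=33 S2=33 S3=33 blocked=[]
Op 2: conn=60 S1=33 S2=33 S3=47 blocked=[]
Op 3: conn=51 S1=33 S2=33 S3=38 blocked=[]
Op 4: conn=72 S1=33 S2=33 S3=38 blocked=[]
Op 5: conn=72 S1=33 S2=33 S3=51 blocked=[]
Op 6: conn=52 S1=13 S2=33 S3=51 blocked=[]
Op 7: conn=71 S1=13 S2=33 S3=51 blocked=[]
Op 8: conn=71 S1=13 S2=33 S3=69 blocked=[]

Answer: 71 13 33 69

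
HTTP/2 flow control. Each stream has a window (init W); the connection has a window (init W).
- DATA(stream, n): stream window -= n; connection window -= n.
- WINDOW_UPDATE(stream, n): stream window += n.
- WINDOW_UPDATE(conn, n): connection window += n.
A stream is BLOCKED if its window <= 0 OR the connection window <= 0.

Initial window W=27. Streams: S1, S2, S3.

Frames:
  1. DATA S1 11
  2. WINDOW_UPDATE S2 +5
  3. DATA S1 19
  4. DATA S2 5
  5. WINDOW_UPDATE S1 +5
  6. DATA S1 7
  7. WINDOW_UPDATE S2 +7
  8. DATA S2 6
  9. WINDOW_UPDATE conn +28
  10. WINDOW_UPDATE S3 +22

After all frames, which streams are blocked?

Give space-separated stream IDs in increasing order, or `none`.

Op 1: conn=16 S1=16 S2=27 S3=27 blocked=[]
Op 2: conn=16 S1=16 S2=32 S3=27 blocked=[]
Op 3: conn=-3 S1=-3 S2=32 S3=27 blocked=[1, 2, 3]
Op 4: conn=-8 S1=-3 S2=27 S3=27 blocked=[1, 2, 3]
Op 5: conn=-8 S1=2 S2=27 S3=27 blocked=[1, 2, 3]
Op 6: conn=-15 S1=-5 S2=27 S3=27 blocked=[1, 2, 3]
Op 7: conn=-15 S1=-5 S2=34 S3=27 blocked=[1, 2, 3]
Op 8: conn=-21 S1=-5 S2=28 S3=27 blocked=[1, 2, 3]
Op 9: conn=7 S1=-5 S2=28 S3=27 blocked=[1]
Op 10: conn=7 S1=-5 S2=28 S3=49 blocked=[1]

Answer: S1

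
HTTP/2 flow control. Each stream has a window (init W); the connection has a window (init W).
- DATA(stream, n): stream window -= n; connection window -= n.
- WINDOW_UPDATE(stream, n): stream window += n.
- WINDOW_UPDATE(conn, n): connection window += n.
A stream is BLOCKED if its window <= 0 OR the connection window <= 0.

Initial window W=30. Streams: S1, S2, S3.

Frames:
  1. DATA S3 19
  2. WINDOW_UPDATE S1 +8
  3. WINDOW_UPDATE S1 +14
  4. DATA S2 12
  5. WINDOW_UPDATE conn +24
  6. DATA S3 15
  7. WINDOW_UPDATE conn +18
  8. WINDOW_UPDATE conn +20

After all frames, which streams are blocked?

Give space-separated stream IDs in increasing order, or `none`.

Answer: S3

Derivation:
Op 1: conn=11 S1=30 S2=30 S3=11 blocked=[]
Op 2: conn=11 S1=38 S2=30 S3=11 blocked=[]
Op 3: conn=11 S1=52 S2=30 S3=11 blocked=[]
Op 4: conn=-1 S1=52 S2=18 S3=11 blocked=[1, 2, 3]
Op 5: conn=23 S1=52 S2=18 S3=11 blocked=[]
Op 6: conn=8 S1=52 S2=18 S3=-4 blocked=[3]
Op 7: conn=26 S1=52 S2=18 S3=-4 blocked=[3]
Op 8: conn=46 S1=52 S2=18 S3=-4 blocked=[3]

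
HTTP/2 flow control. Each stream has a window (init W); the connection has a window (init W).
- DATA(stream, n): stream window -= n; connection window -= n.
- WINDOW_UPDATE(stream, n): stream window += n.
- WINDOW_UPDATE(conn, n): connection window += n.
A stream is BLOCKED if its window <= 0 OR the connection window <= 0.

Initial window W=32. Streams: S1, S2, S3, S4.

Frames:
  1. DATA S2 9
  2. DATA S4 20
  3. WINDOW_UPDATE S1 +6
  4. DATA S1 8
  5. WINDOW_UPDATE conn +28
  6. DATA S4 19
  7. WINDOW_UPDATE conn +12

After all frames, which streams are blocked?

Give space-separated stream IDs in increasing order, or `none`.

Answer: S4

Derivation:
Op 1: conn=23 S1=32 S2=23 S3=32 S4=32 blocked=[]
Op 2: conn=3 S1=32 S2=23 S3=32 S4=12 blocked=[]
Op 3: conn=3 S1=38 S2=23 S3=32 S4=12 blocked=[]
Op 4: conn=-5 S1=30 S2=23 S3=32 S4=12 blocked=[1, 2, 3, 4]
Op 5: conn=23 S1=30 S2=23 S3=32 S4=12 blocked=[]
Op 6: conn=4 S1=30 S2=23 S3=32 S4=-7 blocked=[4]
Op 7: conn=16 S1=30 S2=23 S3=32 S4=-7 blocked=[4]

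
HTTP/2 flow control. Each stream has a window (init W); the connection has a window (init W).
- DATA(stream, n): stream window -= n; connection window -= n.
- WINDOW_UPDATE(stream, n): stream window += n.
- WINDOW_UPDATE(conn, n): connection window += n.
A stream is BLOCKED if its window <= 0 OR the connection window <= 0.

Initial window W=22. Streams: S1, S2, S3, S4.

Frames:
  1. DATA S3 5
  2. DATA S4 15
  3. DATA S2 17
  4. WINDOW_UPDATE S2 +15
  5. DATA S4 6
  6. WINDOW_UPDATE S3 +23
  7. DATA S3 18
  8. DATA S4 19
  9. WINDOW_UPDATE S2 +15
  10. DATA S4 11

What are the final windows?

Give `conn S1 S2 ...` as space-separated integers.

Op 1: conn=17 S1=22 S2=22 S3=17 S4=22 blocked=[]
Op 2: conn=2 S1=22 S2=22 S3=17 S4=7 blocked=[]
Op 3: conn=-15 S1=22 S2=5 S3=17 S4=7 blocked=[1, 2, 3, 4]
Op 4: conn=-15 S1=22 S2=20 S3=17 S4=7 blocked=[1, 2, 3, 4]
Op 5: conn=-21 S1=22 S2=20 S3=17 S4=1 blocked=[1, 2, 3, 4]
Op 6: conn=-21 S1=22 S2=20 S3=40 S4=1 blocked=[1, 2, 3, 4]
Op 7: conn=-39 S1=22 S2=20 S3=22 S4=1 blocked=[1, 2, 3, 4]
Op 8: conn=-58 S1=22 S2=20 S3=22 S4=-18 blocked=[1, 2, 3, 4]
Op 9: conn=-58 S1=22 S2=35 S3=22 S4=-18 blocked=[1, 2, 3, 4]
Op 10: conn=-69 S1=22 S2=35 S3=22 S4=-29 blocked=[1, 2, 3, 4]

Answer: -69 22 35 22 -29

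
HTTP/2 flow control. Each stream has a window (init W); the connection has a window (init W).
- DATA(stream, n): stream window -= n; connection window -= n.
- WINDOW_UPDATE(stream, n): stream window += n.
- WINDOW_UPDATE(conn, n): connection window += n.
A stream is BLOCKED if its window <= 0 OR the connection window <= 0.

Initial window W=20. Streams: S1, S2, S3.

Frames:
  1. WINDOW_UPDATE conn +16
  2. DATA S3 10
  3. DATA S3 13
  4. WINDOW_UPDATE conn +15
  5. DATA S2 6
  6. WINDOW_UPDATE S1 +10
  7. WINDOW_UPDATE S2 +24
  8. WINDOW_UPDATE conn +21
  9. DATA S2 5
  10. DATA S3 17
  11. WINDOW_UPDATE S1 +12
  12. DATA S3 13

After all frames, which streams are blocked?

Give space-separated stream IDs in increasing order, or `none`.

Op 1: conn=36 S1=20 S2=20 S3=20 blocked=[]
Op 2: conn=26 S1=20 S2=20 S3=10 blocked=[]
Op 3: conn=13 S1=20 S2=20 S3=-3 blocked=[3]
Op 4: conn=28 S1=20 S2=20 S3=-3 blocked=[3]
Op 5: conn=22 S1=20 S2=14 S3=-3 blocked=[3]
Op 6: conn=22 S1=30 S2=14 S3=-3 blocked=[3]
Op 7: conn=22 S1=30 S2=38 S3=-3 blocked=[3]
Op 8: conn=43 S1=30 S2=38 S3=-3 blocked=[3]
Op 9: conn=38 S1=30 S2=33 S3=-3 blocked=[3]
Op 10: conn=21 S1=30 S2=33 S3=-20 blocked=[3]
Op 11: conn=21 S1=42 S2=33 S3=-20 blocked=[3]
Op 12: conn=8 S1=42 S2=33 S3=-33 blocked=[3]

Answer: S3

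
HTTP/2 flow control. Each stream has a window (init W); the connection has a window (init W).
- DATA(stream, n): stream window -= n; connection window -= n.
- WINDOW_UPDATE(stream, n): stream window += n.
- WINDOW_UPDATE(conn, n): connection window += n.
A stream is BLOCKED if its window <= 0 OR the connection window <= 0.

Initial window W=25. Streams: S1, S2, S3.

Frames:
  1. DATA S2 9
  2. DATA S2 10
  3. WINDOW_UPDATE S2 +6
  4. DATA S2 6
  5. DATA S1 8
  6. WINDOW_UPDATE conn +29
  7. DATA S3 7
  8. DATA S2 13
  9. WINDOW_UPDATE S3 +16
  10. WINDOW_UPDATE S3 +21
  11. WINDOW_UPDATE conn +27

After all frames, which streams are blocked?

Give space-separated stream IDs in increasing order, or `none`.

Answer: S2

Derivation:
Op 1: conn=16 S1=25 S2=16 S3=25 blocked=[]
Op 2: conn=6 S1=25 S2=6 S3=25 blocked=[]
Op 3: conn=6 S1=25 S2=12 S3=25 blocked=[]
Op 4: conn=0 S1=25 S2=6 S3=25 blocked=[1, 2, 3]
Op 5: conn=-8 S1=17 S2=6 S3=25 blocked=[1, 2, 3]
Op 6: conn=21 S1=17 S2=6 S3=25 blocked=[]
Op 7: conn=14 S1=17 S2=6 S3=18 blocked=[]
Op 8: conn=1 S1=17 S2=-7 S3=18 blocked=[2]
Op 9: conn=1 S1=17 S2=-7 S3=34 blocked=[2]
Op 10: conn=1 S1=17 S2=-7 S3=55 blocked=[2]
Op 11: conn=28 S1=17 S2=-7 S3=55 blocked=[2]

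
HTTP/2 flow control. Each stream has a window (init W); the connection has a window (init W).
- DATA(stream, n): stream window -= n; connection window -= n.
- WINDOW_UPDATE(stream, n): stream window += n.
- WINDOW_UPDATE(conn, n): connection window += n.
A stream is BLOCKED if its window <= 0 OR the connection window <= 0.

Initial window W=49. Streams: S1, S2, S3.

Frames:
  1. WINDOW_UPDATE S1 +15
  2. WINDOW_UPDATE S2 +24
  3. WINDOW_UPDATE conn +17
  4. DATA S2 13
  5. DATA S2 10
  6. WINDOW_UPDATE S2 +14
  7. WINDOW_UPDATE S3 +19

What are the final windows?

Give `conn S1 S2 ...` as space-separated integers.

Op 1: conn=49 S1=64 S2=49 S3=49 blocked=[]
Op 2: conn=49 S1=64 S2=73 S3=49 blocked=[]
Op 3: conn=66 S1=64 S2=73 S3=49 blocked=[]
Op 4: conn=53 S1=64 S2=60 S3=49 blocked=[]
Op 5: conn=43 S1=64 S2=50 S3=49 blocked=[]
Op 6: conn=43 S1=64 S2=64 S3=49 blocked=[]
Op 7: conn=43 S1=64 S2=64 S3=68 blocked=[]

Answer: 43 64 64 68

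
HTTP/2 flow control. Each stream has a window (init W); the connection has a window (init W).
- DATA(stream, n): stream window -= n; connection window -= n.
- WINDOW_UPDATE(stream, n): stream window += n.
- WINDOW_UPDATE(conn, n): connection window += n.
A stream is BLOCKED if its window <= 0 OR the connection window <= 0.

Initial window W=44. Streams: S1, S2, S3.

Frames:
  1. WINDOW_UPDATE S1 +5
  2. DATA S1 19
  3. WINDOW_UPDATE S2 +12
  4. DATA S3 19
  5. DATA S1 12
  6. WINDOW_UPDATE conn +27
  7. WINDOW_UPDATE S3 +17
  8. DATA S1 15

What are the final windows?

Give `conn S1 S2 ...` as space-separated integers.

Answer: 6 3 56 42

Derivation:
Op 1: conn=44 S1=49 S2=44 S3=44 blocked=[]
Op 2: conn=25 S1=30 S2=44 S3=44 blocked=[]
Op 3: conn=25 S1=30 S2=56 S3=44 blocked=[]
Op 4: conn=6 S1=30 S2=56 S3=25 blocked=[]
Op 5: conn=-6 S1=18 S2=56 S3=25 blocked=[1, 2, 3]
Op 6: conn=21 S1=18 S2=56 S3=25 blocked=[]
Op 7: conn=21 S1=18 S2=56 S3=42 blocked=[]
Op 8: conn=6 S1=3 S2=56 S3=42 blocked=[]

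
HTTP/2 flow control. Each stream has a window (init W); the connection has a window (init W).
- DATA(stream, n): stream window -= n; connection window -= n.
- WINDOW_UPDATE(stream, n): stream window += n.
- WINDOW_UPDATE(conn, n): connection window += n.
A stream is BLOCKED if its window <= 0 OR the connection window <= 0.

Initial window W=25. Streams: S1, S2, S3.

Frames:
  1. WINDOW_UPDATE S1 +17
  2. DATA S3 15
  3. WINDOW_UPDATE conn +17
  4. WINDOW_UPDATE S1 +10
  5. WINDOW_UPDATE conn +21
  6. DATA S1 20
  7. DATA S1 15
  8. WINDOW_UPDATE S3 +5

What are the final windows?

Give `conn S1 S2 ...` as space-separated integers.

Op 1: conn=25 S1=42 S2=25 S3=25 blocked=[]
Op 2: conn=10 S1=42 S2=25 S3=10 blocked=[]
Op 3: conn=27 S1=42 S2=25 S3=10 blocked=[]
Op 4: conn=27 S1=52 S2=25 S3=10 blocked=[]
Op 5: conn=48 S1=52 S2=25 S3=10 blocked=[]
Op 6: conn=28 S1=32 S2=25 S3=10 blocked=[]
Op 7: conn=13 S1=17 S2=25 S3=10 blocked=[]
Op 8: conn=13 S1=17 S2=25 S3=15 blocked=[]

Answer: 13 17 25 15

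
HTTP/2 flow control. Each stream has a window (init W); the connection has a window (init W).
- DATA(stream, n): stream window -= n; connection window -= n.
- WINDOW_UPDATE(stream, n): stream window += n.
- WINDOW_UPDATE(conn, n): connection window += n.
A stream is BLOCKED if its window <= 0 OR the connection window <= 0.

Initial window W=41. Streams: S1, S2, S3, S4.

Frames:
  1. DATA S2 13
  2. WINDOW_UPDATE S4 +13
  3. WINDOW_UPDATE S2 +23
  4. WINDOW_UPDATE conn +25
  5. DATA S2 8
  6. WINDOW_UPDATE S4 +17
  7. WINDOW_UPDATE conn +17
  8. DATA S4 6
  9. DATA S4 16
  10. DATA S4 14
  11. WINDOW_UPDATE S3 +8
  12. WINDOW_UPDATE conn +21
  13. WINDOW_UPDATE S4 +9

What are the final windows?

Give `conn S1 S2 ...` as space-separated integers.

Op 1: conn=28 S1=41 S2=28 S3=41 S4=41 blocked=[]
Op 2: conn=28 S1=41 S2=28 S3=41 S4=54 blocked=[]
Op 3: conn=28 S1=41 S2=51 S3=41 S4=54 blocked=[]
Op 4: conn=53 S1=41 S2=51 S3=41 S4=54 blocked=[]
Op 5: conn=45 S1=41 S2=43 S3=41 S4=54 blocked=[]
Op 6: conn=45 S1=41 S2=43 S3=41 S4=71 blocked=[]
Op 7: conn=62 S1=41 S2=43 S3=41 S4=71 blocked=[]
Op 8: conn=56 S1=41 S2=43 S3=41 S4=65 blocked=[]
Op 9: conn=40 S1=41 S2=43 S3=41 S4=49 blocked=[]
Op 10: conn=26 S1=41 S2=43 S3=41 S4=35 blocked=[]
Op 11: conn=26 S1=41 S2=43 S3=49 S4=35 blocked=[]
Op 12: conn=47 S1=41 S2=43 S3=49 S4=35 blocked=[]
Op 13: conn=47 S1=41 S2=43 S3=49 S4=44 blocked=[]

Answer: 47 41 43 49 44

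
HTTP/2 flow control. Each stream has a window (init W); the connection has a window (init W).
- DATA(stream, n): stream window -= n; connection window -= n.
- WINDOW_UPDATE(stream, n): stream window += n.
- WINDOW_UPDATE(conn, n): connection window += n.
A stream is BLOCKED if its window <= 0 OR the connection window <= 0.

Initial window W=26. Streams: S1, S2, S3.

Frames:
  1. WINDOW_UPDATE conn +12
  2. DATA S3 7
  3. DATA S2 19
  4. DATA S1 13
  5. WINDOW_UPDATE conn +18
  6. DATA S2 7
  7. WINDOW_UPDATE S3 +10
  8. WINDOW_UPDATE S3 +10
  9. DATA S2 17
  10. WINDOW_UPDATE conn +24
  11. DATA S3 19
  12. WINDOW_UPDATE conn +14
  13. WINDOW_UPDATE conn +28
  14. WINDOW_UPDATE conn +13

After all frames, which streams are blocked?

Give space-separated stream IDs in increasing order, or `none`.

Answer: S2

Derivation:
Op 1: conn=38 S1=26 S2=26 S3=26 blocked=[]
Op 2: conn=31 S1=26 S2=26 S3=19 blocked=[]
Op 3: conn=12 S1=26 S2=7 S3=19 blocked=[]
Op 4: conn=-1 S1=13 S2=7 S3=19 blocked=[1, 2, 3]
Op 5: conn=17 S1=13 S2=7 S3=19 blocked=[]
Op 6: conn=10 S1=13 S2=0 S3=19 blocked=[2]
Op 7: conn=10 S1=13 S2=0 S3=29 blocked=[2]
Op 8: conn=10 S1=13 S2=0 S3=39 blocked=[2]
Op 9: conn=-7 S1=13 S2=-17 S3=39 blocked=[1, 2, 3]
Op 10: conn=17 S1=13 S2=-17 S3=39 blocked=[2]
Op 11: conn=-2 S1=13 S2=-17 S3=20 blocked=[1, 2, 3]
Op 12: conn=12 S1=13 S2=-17 S3=20 blocked=[2]
Op 13: conn=40 S1=13 S2=-17 S3=20 blocked=[2]
Op 14: conn=53 S1=13 S2=-17 S3=20 blocked=[2]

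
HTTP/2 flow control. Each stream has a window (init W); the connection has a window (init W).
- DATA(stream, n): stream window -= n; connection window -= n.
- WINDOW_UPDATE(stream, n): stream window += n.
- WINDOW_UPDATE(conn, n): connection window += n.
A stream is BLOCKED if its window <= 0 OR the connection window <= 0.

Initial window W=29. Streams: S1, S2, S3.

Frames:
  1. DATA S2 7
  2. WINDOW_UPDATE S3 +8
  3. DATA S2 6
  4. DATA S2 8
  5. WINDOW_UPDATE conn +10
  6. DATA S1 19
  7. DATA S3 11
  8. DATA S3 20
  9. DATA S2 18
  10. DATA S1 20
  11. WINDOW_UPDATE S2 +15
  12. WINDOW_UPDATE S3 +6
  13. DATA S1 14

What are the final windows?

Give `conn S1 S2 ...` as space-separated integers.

Op 1: conn=22 S1=29 S2=22 S3=29 blocked=[]
Op 2: conn=22 S1=29 S2=22 S3=37 blocked=[]
Op 3: conn=16 S1=29 S2=16 S3=37 blocked=[]
Op 4: conn=8 S1=29 S2=8 S3=37 blocked=[]
Op 5: conn=18 S1=29 S2=8 S3=37 blocked=[]
Op 6: conn=-1 S1=10 S2=8 S3=37 blocked=[1, 2, 3]
Op 7: conn=-12 S1=10 S2=8 S3=26 blocked=[1, 2, 3]
Op 8: conn=-32 S1=10 S2=8 S3=6 blocked=[1, 2, 3]
Op 9: conn=-50 S1=10 S2=-10 S3=6 blocked=[1, 2, 3]
Op 10: conn=-70 S1=-10 S2=-10 S3=6 blocked=[1, 2, 3]
Op 11: conn=-70 S1=-10 S2=5 S3=6 blocked=[1, 2, 3]
Op 12: conn=-70 S1=-10 S2=5 S3=12 blocked=[1, 2, 3]
Op 13: conn=-84 S1=-24 S2=5 S3=12 blocked=[1, 2, 3]

Answer: -84 -24 5 12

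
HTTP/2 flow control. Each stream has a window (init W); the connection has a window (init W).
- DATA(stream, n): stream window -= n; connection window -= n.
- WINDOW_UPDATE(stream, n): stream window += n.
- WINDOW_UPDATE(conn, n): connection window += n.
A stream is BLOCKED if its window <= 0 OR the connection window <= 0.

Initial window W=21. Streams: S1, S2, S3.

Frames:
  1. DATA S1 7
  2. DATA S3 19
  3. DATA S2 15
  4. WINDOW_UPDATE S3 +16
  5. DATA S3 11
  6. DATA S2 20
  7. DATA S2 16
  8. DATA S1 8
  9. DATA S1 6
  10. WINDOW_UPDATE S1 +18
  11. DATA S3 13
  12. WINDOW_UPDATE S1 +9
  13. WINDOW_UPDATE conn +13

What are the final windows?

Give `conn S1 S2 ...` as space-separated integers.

Op 1: conn=14 S1=14 S2=21 S3=21 blocked=[]
Op 2: conn=-5 S1=14 S2=21 S3=2 blocked=[1, 2, 3]
Op 3: conn=-20 S1=14 S2=6 S3=2 blocked=[1, 2, 3]
Op 4: conn=-20 S1=14 S2=6 S3=18 blocked=[1, 2, 3]
Op 5: conn=-31 S1=14 S2=6 S3=7 blocked=[1, 2, 3]
Op 6: conn=-51 S1=14 S2=-14 S3=7 blocked=[1, 2, 3]
Op 7: conn=-67 S1=14 S2=-30 S3=7 blocked=[1, 2, 3]
Op 8: conn=-75 S1=6 S2=-30 S3=7 blocked=[1, 2, 3]
Op 9: conn=-81 S1=0 S2=-30 S3=7 blocked=[1, 2, 3]
Op 10: conn=-81 S1=18 S2=-30 S3=7 blocked=[1, 2, 3]
Op 11: conn=-94 S1=18 S2=-30 S3=-6 blocked=[1, 2, 3]
Op 12: conn=-94 S1=27 S2=-30 S3=-6 blocked=[1, 2, 3]
Op 13: conn=-81 S1=27 S2=-30 S3=-6 blocked=[1, 2, 3]

Answer: -81 27 -30 -6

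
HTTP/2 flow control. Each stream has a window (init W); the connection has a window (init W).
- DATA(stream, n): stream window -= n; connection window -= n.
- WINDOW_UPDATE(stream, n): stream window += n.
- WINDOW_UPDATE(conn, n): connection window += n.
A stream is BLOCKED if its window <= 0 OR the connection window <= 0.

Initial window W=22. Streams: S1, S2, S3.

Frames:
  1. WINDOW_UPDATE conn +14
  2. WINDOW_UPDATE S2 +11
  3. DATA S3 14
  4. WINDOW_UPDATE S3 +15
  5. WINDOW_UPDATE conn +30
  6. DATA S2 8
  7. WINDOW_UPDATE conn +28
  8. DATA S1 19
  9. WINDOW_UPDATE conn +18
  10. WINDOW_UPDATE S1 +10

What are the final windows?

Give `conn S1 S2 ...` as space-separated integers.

Op 1: conn=36 S1=22 S2=22 S3=22 blocked=[]
Op 2: conn=36 S1=22 S2=33 S3=22 blocked=[]
Op 3: conn=22 S1=22 S2=33 S3=8 blocked=[]
Op 4: conn=22 S1=22 S2=33 S3=23 blocked=[]
Op 5: conn=52 S1=22 S2=33 S3=23 blocked=[]
Op 6: conn=44 S1=22 S2=25 S3=23 blocked=[]
Op 7: conn=72 S1=22 S2=25 S3=23 blocked=[]
Op 8: conn=53 S1=3 S2=25 S3=23 blocked=[]
Op 9: conn=71 S1=3 S2=25 S3=23 blocked=[]
Op 10: conn=71 S1=13 S2=25 S3=23 blocked=[]

Answer: 71 13 25 23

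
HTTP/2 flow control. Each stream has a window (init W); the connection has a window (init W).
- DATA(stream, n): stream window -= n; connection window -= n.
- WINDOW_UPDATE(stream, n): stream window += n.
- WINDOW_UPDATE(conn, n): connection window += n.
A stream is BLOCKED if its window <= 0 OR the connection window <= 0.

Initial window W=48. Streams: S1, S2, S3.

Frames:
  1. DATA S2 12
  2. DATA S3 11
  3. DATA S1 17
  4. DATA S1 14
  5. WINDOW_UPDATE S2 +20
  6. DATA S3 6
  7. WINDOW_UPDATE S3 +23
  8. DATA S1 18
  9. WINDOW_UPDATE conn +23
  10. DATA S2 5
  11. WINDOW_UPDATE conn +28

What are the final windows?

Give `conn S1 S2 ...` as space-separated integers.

Op 1: conn=36 S1=48 S2=36 S3=48 blocked=[]
Op 2: conn=25 S1=48 S2=36 S3=37 blocked=[]
Op 3: conn=8 S1=31 S2=36 S3=37 blocked=[]
Op 4: conn=-6 S1=17 S2=36 S3=37 blocked=[1, 2, 3]
Op 5: conn=-6 S1=17 S2=56 S3=37 blocked=[1, 2, 3]
Op 6: conn=-12 S1=17 S2=56 S3=31 blocked=[1, 2, 3]
Op 7: conn=-12 S1=17 S2=56 S3=54 blocked=[1, 2, 3]
Op 8: conn=-30 S1=-1 S2=56 S3=54 blocked=[1, 2, 3]
Op 9: conn=-7 S1=-1 S2=56 S3=54 blocked=[1, 2, 3]
Op 10: conn=-12 S1=-1 S2=51 S3=54 blocked=[1, 2, 3]
Op 11: conn=16 S1=-1 S2=51 S3=54 blocked=[1]

Answer: 16 -1 51 54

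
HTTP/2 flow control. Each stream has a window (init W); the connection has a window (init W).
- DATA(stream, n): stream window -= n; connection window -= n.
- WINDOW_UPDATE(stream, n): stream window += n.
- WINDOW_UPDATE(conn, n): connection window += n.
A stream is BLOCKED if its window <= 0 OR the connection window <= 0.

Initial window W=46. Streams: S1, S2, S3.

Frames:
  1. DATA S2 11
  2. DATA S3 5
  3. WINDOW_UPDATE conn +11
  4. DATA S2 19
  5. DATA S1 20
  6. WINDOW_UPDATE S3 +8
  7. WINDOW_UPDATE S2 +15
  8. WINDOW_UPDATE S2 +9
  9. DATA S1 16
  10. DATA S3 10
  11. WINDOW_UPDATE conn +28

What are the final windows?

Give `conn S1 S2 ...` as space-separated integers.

Answer: 4 10 40 39

Derivation:
Op 1: conn=35 S1=46 S2=35 S3=46 blocked=[]
Op 2: conn=30 S1=46 S2=35 S3=41 blocked=[]
Op 3: conn=41 S1=46 S2=35 S3=41 blocked=[]
Op 4: conn=22 S1=46 S2=16 S3=41 blocked=[]
Op 5: conn=2 S1=26 S2=16 S3=41 blocked=[]
Op 6: conn=2 S1=26 S2=16 S3=49 blocked=[]
Op 7: conn=2 S1=26 S2=31 S3=49 blocked=[]
Op 8: conn=2 S1=26 S2=40 S3=49 blocked=[]
Op 9: conn=-14 S1=10 S2=40 S3=49 blocked=[1, 2, 3]
Op 10: conn=-24 S1=10 S2=40 S3=39 blocked=[1, 2, 3]
Op 11: conn=4 S1=10 S2=40 S3=39 blocked=[]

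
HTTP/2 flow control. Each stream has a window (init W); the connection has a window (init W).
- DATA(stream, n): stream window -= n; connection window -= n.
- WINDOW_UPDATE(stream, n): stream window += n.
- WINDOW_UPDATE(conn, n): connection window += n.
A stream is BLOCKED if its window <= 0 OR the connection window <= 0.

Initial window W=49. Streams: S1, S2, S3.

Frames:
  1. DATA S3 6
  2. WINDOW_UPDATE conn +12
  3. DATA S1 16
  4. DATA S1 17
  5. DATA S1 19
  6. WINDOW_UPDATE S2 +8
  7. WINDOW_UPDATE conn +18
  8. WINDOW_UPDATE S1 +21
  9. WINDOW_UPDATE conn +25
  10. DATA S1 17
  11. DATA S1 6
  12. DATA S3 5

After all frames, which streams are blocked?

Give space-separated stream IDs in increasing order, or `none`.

Op 1: conn=43 S1=49 S2=49 S3=43 blocked=[]
Op 2: conn=55 S1=49 S2=49 S3=43 blocked=[]
Op 3: conn=39 S1=33 S2=49 S3=43 blocked=[]
Op 4: conn=22 S1=16 S2=49 S3=43 blocked=[]
Op 5: conn=3 S1=-3 S2=49 S3=43 blocked=[1]
Op 6: conn=3 S1=-3 S2=57 S3=43 blocked=[1]
Op 7: conn=21 S1=-3 S2=57 S3=43 blocked=[1]
Op 8: conn=21 S1=18 S2=57 S3=43 blocked=[]
Op 9: conn=46 S1=18 S2=57 S3=43 blocked=[]
Op 10: conn=29 S1=1 S2=57 S3=43 blocked=[]
Op 11: conn=23 S1=-5 S2=57 S3=43 blocked=[1]
Op 12: conn=18 S1=-5 S2=57 S3=38 blocked=[1]

Answer: S1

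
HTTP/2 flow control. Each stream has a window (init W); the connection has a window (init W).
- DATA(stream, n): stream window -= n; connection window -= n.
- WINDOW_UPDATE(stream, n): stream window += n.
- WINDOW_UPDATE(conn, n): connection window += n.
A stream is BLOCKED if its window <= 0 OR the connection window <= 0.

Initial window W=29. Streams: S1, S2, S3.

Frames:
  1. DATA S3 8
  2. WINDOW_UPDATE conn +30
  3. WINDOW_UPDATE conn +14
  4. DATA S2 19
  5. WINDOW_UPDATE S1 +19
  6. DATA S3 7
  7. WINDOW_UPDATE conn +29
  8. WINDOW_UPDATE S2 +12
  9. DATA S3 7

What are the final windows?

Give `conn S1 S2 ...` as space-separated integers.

Answer: 61 48 22 7

Derivation:
Op 1: conn=21 S1=29 S2=29 S3=21 blocked=[]
Op 2: conn=51 S1=29 S2=29 S3=21 blocked=[]
Op 3: conn=65 S1=29 S2=29 S3=21 blocked=[]
Op 4: conn=46 S1=29 S2=10 S3=21 blocked=[]
Op 5: conn=46 S1=48 S2=10 S3=21 blocked=[]
Op 6: conn=39 S1=48 S2=10 S3=14 blocked=[]
Op 7: conn=68 S1=48 S2=10 S3=14 blocked=[]
Op 8: conn=68 S1=48 S2=22 S3=14 blocked=[]
Op 9: conn=61 S1=48 S2=22 S3=7 blocked=[]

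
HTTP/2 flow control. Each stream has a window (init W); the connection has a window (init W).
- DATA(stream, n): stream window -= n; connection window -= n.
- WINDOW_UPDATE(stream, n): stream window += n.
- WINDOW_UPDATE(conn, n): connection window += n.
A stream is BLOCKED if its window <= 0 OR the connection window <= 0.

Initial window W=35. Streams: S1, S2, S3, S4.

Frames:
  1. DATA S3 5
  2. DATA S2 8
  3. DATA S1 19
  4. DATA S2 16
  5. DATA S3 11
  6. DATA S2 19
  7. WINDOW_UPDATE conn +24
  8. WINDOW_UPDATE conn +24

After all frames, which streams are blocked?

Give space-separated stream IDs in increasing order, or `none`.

Op 1: conn=30 S1=35 S2=35 S3=30 S4=35 blocked=[]
Op 2: conn=22 S1=35 S2=27 S3=30 S4=35 blocked=[]
Op 3: conn=3 S1=16 S2=27 S3=30 S4=35 blocked=[]
Op 4: conn=-13 S1=16 S2=11 S3=30 S4=35 blocked=[1, 2, 3, 4]
Op 5: conn=-24 S1=16 S2=11 S3=19 S4=35 blocked=[1, 2, 3, 4]
Op 6: conn=-43 S1=16 S2=-8 S3=19 S4=35 blocked=[1, 2, 3, 4]
Op 7: conn=-19 S1=16 S2=-8 S3=19 S4=35 blocked=[1, 2, 3, 4]
Op 8: conn=5 S1=16 S2=-8 S3=19 S4=35 blocked=[2]

Answer: S2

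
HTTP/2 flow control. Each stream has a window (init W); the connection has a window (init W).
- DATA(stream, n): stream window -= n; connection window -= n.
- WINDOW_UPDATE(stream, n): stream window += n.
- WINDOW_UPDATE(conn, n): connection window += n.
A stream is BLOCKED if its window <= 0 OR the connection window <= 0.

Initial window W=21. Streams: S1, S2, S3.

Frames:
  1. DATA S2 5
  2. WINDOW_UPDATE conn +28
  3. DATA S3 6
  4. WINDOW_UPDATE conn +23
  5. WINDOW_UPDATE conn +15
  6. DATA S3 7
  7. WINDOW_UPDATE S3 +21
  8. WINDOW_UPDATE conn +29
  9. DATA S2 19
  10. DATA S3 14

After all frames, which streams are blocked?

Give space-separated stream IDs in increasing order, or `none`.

Answer: S2

Derivation:
Op 1: conn=16 S1=21 S2=16 S3=21 blocked=[]
Op 2: conn=44 S1=21 S2=16 S3=21 blocked=[]
Op 3: conn=38 S1=21 S2=16 S3=15 blocked=[]
Op 4: conn=61 S1=21 S2=16 S3=15 blocked=[]
Op 5: conn=76 S1=21 S2=16 S3=15 blocked=[]
Op 6: conn=69 S1=21 S2=16 S3=8 blocked=[]
Op 7: conn=69 S1=21 S2=16 S3=29 blocked=[]
Op 8: conn=98 S1=21 S2=16 S3=29 blocked=[]
Op 9: conn=79 S1=21 S2=-3 S3=29 blocked=[2]
Op 10: conn=65 S1=21 S2=-3 S3=15 blocked=[2]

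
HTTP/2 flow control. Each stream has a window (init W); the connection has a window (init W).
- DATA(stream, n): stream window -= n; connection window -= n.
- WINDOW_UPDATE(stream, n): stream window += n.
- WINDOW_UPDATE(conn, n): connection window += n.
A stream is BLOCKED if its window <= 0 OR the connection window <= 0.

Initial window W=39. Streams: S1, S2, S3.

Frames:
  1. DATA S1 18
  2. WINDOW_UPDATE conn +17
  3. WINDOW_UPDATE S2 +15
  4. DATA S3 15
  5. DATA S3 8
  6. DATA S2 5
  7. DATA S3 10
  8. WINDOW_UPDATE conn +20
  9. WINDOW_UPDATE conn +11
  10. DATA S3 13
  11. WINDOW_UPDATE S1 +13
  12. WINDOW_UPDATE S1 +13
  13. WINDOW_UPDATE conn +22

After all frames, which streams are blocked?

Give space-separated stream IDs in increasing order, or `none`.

Answer: S3

Derivation:
Op 1: conn=21 S1=21 S2=39 S3=39 blocked=[]
Op 2: conn=38 S1=21 S2=39 S3=39 blocked=[]
Op 3: conn=38 S1=21 S2=54 S3=39 blocked=[]
Op 4: conn=23 S1=21 S2=54 S3=24 blocked=[]
Op 5: conn=15 S1=21 S2=54 S3=16 blocked=[]
Op 6: conn=10 S1=21 S2=49 S3=16 blocked=[]
Op 7: conn=0 S1=21 S2=49 S3=6 blocked=[1, 2, 3]
Op 8: conn=20 S1=21 S2=49 S3=6 blocked=[]
Op 9: conn=31 S1=21 S2=49 S3=6 blocked=[]
Op 10: conn=18 S1=21 S2=49 S3=-7 blocked=[3]
Op 11: conn=18 S1=34 S2=49 S3=-7 blocked=[3]
Op 12: conn=18 S1=47 S2=49 S3=-7 blocked=[3]
Op 13: conn=40 S1=47 S2=49 S3=-7 blocked=[3]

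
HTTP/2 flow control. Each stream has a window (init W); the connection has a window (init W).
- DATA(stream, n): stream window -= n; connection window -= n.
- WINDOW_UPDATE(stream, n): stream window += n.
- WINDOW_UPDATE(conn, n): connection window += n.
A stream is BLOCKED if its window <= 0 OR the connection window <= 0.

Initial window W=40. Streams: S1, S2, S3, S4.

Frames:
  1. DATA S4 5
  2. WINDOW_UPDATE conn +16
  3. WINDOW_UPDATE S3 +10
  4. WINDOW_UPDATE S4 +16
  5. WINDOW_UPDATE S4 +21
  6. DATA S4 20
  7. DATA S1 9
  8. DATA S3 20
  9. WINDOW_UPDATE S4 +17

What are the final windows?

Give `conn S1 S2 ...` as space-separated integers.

Op 1: conn=35 S1=40 S2=40 S3=40 S4=35 blocked=[]
Op 2: conn=51 S1=40 S2=40 S3=40 S4=35 blocked=[]
Op 3: conn=51 S1=40 S2=40 S3=50 S4=35 blocked=[]
Op 4: conn=51 S1=40 S2=40 S3=50 S4=51 blocked=[]
Op 5: conn=51 S1=40 S2=40 S3=50 S4=72 blocked=[]
Op 6: conn=31 S1=40 S2=40 S3=50 S4=52 blocked=[]
Op 7: conn=22 S1=31 S2=40 S3=50 S4=52 blocked=[]
Op 8: conn=2 S1=31 S2=40 S3=30 S4=52 blocked=[]
Op 9: conn=2 S1=31 S2=40 S3=30 S4=69 blocked=[]

Answer: 2 31 40 30 69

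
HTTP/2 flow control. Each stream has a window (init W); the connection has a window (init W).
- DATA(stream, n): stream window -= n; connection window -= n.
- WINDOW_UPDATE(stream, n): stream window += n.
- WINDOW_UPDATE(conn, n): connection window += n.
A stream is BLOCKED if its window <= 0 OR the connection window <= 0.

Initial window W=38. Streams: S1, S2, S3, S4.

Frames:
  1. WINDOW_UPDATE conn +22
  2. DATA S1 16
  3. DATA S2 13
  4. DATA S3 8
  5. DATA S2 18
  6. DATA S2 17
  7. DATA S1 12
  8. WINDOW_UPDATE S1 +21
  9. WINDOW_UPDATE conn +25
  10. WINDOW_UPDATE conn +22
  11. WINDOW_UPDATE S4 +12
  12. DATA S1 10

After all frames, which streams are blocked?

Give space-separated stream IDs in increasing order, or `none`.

Op 1: conn=60 S1=38 S2=38 S3=38 S4=38 blocked=[]
Op 2: conn=44 S1=22 S2=38 S3=38 S4=38 blocked=[]
Op 3: conn=31 S1=22 S2=25 S3=38 S4=38 blocked=[]
Op 4: conn=23 S1=22 S2=25 S3=30 S4=38 blocked=[]
Op 5: conn=5 S1=22 S2=7 S3=30 S4=38 blocked=[]
Op 6: conn=-12 S1=22 S2=-10 S3=30 S4=38 blocked=[1, 2, 3, 4]
Op 7: conn=-24 S1=10 S2=-10 S3=30 S4=38 blocked=[1, 2, 3, 4]
Op 8: conn=-24 S1=31 S2=-10 S3=30 S4=38 blocked=[1, 2, 3, 4]
Op 9: conn=1 S1=31 S2=-10 S3=30 S4=38 blocked=[2]
Op 10: conn=23 S1=31 S2=-10 S3=30 S4=38 blocked=[2]
Op 11: conn=23 S1=31 S2=-10 S3=30 S4=50 blocked=[2]
Op 12: conn=13 S1=21 S2=-10 S3=30 S4=50 blocked=[2]

Answer: S2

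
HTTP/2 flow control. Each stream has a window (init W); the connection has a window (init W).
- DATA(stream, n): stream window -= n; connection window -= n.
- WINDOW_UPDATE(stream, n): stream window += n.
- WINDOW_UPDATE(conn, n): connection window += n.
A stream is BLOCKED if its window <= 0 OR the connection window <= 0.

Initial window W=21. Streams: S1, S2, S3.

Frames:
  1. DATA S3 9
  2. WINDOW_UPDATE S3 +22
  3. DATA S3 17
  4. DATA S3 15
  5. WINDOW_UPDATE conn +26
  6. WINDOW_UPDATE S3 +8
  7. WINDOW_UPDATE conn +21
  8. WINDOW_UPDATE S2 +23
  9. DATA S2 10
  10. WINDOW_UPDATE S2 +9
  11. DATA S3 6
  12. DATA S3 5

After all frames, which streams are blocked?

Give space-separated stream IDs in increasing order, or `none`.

Op 1: conn=12 S1=21 S2=21 S3=12 blocked=[]
Op 2: conn=12 S1=21 S2=21 S3=34 blocked=[]
Op 3: conn=-5 S1=21 S2=21 S3=17 blocked=[1, 2, 3]
Op 4: conn=-20 S1=21 S2=21 S3=2 blocked=[1, 2, 3]
Op 5: conn=6 S1=21 S2=21 S3=2 blocked=[]
Op 6: conn=6 S1=21 S2=21 S3=10 blocked=[]
Op 7: conn=27 S1=21 S2=21 S3=10 blocked=[]
Op 8: conn=27 S1=21 S2=44 S3=10 blocked=[]
Op 9: conn=17 S1=21 S2=34 S3=10 blocked=[]
Op 10: conn=17 S1=21 S2=43 S3=10 blocked=[]
Op 11: conn=11 S1=21 S2=43 S3=4 blocked=[]
Op 12: conn=6 S1=21 S2=43 S3=-1 blocked=[3]

Answer: S3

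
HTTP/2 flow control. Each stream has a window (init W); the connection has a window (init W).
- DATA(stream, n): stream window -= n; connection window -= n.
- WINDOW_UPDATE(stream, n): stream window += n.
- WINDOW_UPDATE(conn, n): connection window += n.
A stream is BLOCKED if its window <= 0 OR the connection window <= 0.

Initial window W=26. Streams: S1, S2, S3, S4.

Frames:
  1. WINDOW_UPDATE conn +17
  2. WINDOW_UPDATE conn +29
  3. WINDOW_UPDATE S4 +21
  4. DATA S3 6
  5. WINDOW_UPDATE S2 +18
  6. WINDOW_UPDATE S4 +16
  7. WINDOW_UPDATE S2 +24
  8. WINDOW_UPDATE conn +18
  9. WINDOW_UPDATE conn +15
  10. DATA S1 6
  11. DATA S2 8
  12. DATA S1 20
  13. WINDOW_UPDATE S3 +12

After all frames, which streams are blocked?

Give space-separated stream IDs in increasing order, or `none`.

Op 1: conn=43 S1=26 S2=26 S3=26 S4=26 blocked=[]
Op 2: conn=72 S1=26 S2=26 S3=26 S4=26 blocked=[]
Op 3: conn=72 S1=26 S2=26 S3=26 S4=47 blocked=[]
Op 4: conn=66 S1=26 S2=26 S3=20 S4=47 blocked=[]
Op 5: conn=66 S1=26 S2=44 S3=20 S4=47 blocked=[]
Op 6: conn=66 S1=26 S2=44 S3=20 S4=63 blocked=[]
Op 7: conn=66 S1=26 S2=68 S3=20 S4=63 blocked=[]
Op 8: conn=84 S1=26 S2=68 S3=20 S4=63 blocked=[]
Op 9: conn=99 S1=26 S2=68 S3=20 S4=63 blocked=[]
Op 10: conn=93 S1=20 S2=68 S3=20 S4=63 blocked=[]
Op 11: conn=85 S1=20 S2=60 S3=20 S4=63 blocked=[]
Op 12: conn=65 S1=0 S2=60 S3=20 S4=63 blocked=[1]
Op 13: conn=65 S1=0 S2=60 S3=32 S4=63 blocked=[1]

Answer: S1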